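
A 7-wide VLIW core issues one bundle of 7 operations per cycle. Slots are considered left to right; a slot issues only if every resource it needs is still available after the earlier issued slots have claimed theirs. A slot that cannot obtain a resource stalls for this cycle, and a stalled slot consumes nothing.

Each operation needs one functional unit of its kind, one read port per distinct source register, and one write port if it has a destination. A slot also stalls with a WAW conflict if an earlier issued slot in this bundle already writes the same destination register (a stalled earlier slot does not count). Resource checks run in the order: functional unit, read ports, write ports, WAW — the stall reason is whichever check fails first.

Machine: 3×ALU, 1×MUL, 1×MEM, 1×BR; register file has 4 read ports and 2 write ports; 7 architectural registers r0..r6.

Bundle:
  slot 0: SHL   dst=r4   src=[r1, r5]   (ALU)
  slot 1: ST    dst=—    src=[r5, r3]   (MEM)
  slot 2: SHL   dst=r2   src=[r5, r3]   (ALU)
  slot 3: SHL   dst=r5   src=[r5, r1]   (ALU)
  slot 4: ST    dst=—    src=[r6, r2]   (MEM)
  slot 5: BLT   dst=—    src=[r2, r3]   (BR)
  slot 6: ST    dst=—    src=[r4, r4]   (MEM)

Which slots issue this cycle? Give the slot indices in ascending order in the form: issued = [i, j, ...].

issued = [0, 1]

[0] ALU needs rd=2 wr=1: ok; after: ALU=2 MUL=1 MEM=1 BR=1, R=2, W=1
[1] MEM needs rd=2 wr=0: ok; after: ALU=2 MUL=1 MEM=0 BR=1, R=0, W=1
[2] ALU needs rd=2 wr=1: RD_PORT; after: ALU=2 MUL=1 MEM=0 BR=1, R=0, W=1
[3] ALU needs rd=2 wr=1: RD_PORT; after: ALU=2 MUL=1 MEM=0 BR=1, R=0, W=1
[4] MEM needs rd=2 wr=0: FU; after: ALU=2 MUL=1 MEM=0 BR=1, R=0, W=1
[5] BR needs rd=2 wr=0: RD_PORT; after: ALU=2 MUL=1 MEM=0 BR=1, R=0, W=1
[6] MEM needs rd=1 wr=0: FU; after: ALU=2 MUL=1 MEM=0 BR=1, R=0, W=1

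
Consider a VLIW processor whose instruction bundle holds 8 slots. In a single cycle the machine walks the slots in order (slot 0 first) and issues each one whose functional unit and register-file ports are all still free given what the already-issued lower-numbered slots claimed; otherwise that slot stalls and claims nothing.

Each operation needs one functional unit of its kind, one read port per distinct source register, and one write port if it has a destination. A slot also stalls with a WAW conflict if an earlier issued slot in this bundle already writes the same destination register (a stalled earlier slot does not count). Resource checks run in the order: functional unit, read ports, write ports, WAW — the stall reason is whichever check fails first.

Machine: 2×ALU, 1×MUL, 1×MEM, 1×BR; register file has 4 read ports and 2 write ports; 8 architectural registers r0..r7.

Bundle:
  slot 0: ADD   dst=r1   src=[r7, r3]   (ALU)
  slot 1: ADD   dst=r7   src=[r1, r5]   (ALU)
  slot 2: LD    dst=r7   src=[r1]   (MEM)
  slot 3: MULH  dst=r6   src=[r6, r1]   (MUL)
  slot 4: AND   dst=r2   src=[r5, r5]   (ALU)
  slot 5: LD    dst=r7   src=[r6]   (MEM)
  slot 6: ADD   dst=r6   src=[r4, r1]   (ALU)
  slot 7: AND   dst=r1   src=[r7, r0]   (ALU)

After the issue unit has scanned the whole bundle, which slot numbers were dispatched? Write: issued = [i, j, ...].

issued = [0, 1]

(0) want 1×ALU +2rd +1wr — yes → AL1|MU1|ME1|BR1|rd2|wr1
(1) want 1×ALU +2rd +1wr — yes → AL0|MU1|ME1|BR1|rd0|wr0
(2) want 1×MEM +1rd +1wr — RD_PORT → AL0|MU1|ME1|BR1|rd0|wr0
(3) want 1×MUL +2rd +1wr — RD_PORT → AL0|MU1|ME1|BR1|rd0|wr0
(4) want 1×ALU +1rd +1wr — FU → AL0|MU1|ME1|BR1|rd0|wr0
(5) want 1×MEM +1rd +1wr — RD_PORT → AL0|MU1|ME1|BR1|rd0|wr0
(6) want 1×ALU +2rd +1wr — FU → AL0|MU1|ME1|BR1|rd0|wr0
(7) want 1×ALU +2rd +1wr — FU → AL0|MU1|ME1|BR1|rd0|wr0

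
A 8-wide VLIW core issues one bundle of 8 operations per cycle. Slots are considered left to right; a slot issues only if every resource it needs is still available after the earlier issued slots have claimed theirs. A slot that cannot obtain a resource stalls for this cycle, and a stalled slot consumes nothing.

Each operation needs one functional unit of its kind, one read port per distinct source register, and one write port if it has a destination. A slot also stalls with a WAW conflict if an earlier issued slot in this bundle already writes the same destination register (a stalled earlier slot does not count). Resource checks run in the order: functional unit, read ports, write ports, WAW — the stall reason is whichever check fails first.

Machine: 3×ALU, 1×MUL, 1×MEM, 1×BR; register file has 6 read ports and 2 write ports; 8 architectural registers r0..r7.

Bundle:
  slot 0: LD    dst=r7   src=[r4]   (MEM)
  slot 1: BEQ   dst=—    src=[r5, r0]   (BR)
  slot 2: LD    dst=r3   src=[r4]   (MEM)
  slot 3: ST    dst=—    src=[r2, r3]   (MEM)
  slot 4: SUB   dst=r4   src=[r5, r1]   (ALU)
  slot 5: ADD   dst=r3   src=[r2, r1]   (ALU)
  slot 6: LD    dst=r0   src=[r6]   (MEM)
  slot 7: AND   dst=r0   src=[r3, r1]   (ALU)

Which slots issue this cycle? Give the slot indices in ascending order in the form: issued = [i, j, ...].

issued = [0, 1, 4]

  0. MEM→r7 ⇒ go  {3A/1Mu/0Ld/1B | 5r 1w}
  1. BR ⇒ go  {3A/1Mu/0Ld/0B | 3r 1w}
  2. MEM→r3 ⇒ no(FU)  {3A/1Mu/0Ld/0B | 3r 1w}
  3. MEM ⇒ no(FU)  {3A/1Mu/0Ld/0B | 3r 1w}
  4. ALU→r4 ⇒ go  {2A/1Mu/0Ld/0B | 1r 0w}
  5. ALU→r3 ⇒ no(RD_PORT)  {2A/1Mu/0Ld/0B | 1r 0w}
  6. MEM→r0 ⇒ no(FU)  {2A/1Mu/0Ld/0B | 1r 0w}
  7. ALU→r0 ⇒ no(RD_PORT)  {2A/1Mu/0Ld/0B | 1r 0w}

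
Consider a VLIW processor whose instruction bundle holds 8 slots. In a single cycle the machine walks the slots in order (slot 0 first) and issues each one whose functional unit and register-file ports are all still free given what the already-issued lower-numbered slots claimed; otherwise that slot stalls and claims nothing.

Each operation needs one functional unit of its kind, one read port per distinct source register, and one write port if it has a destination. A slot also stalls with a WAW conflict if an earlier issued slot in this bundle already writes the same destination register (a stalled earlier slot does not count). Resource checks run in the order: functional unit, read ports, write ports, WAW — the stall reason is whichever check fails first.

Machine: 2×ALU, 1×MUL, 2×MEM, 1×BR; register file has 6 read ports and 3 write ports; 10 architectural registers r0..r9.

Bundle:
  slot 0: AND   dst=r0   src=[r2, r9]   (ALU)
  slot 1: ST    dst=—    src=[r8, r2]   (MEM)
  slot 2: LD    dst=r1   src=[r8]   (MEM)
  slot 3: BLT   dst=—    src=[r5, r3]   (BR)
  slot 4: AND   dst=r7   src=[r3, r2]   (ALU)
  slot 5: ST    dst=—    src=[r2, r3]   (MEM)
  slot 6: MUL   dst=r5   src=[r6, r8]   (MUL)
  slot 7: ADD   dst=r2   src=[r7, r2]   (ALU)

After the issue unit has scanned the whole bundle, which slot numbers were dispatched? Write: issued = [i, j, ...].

issued = [0, 1, 2]

#0 ALU src=r2,r9 dispatched  <A:1 Mu:1 Ld:2 B:1 rd:4 wr:2>
#1 MEM src=r8,r2 dispatched  <A:1 Mu:1 Ld:1 B:1 rd:2 wr:2>
#2 MEM src=r8 dispatched  <A:1 Mu:1 Ld:0 B:1 rd:1 wr:1>
#3 BR src=r5,r3 held:RD_PORT  <A:1 Mu:1 Ld:0 B:1 rd:1 wr:1>
#4 ALU src=r3,r2 held:RD_PORT  <A:1 Mu:1 Ld:0 B:1 rd:1 wr:1>
#5 MEM src=r2,r3 held:FU  <A:1 Mu:1 Ld:0 B:1 rd:1 wr:1>
#6 MUL src=r6,r8 held:RD_PORT  <A:1 Mu:1 Ld:0 B:1 rd:1 wr:1>
#7 ALU src=r7,r2 held:RD_PORT  <A:1 Mu:1 Ld:0 B:1 rd:1 wr:1>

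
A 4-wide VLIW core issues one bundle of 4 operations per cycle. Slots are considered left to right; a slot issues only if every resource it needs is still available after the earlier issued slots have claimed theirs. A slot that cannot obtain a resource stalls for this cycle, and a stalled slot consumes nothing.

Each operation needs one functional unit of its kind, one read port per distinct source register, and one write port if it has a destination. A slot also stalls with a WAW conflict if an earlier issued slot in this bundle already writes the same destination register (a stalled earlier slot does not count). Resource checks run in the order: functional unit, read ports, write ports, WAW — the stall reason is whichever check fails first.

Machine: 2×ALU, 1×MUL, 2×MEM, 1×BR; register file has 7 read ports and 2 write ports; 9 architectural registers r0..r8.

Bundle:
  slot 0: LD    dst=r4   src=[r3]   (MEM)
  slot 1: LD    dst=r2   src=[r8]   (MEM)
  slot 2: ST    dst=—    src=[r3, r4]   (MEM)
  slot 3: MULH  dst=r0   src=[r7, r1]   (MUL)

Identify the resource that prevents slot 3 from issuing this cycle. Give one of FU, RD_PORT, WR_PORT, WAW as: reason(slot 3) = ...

reason(slot 3) = WR_PORT

  0. MEM→r4 ⇒ go  {2A/1Mu/1Ld/1B | 6r 1w}
  1. MEM→r2 ⇒ go  {2A/1Mu/0Ld/1B | 5r 0w}
  2. MEM ⇒ no(FU)  {2A/1Mu/0Ld/1B | 5r 0w}
  3. MUL→r0 ⇒ no(WR_PORT)  {2A/1Mu/0Ld/1B | 5r 0w}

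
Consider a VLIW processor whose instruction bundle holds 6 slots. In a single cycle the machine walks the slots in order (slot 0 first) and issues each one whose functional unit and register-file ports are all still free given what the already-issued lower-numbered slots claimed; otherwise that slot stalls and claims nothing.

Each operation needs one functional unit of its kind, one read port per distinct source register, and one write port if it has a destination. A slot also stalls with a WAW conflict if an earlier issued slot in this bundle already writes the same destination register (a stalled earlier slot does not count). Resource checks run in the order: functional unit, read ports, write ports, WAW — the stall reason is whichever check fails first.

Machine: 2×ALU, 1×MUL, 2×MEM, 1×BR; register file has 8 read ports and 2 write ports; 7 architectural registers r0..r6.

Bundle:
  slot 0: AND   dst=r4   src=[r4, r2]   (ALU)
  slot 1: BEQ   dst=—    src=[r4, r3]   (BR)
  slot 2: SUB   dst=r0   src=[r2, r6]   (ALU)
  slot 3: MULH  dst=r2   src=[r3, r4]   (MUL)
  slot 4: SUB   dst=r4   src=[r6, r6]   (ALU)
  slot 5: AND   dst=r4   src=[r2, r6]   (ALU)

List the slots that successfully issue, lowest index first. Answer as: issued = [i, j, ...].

slot 0 (ALU): ISSUE — free A1,Mu1,Ld2,B1 rp6 wp1
slot 1 (BR): ISSUE — free A1,Mu1,Ld2,B0 rp4 wp1
slot 2 (ALU): ISSUE — free A0,Mu1,Ld2,B0 rp2 wp0
slot 3 (MUL): stall WR_PORT — free A0,Mu1,Ld2,B0 rp2 wp0
slot 4 (ALU): stall FU — free A0,Mu1,Ld2,B0 rp2 wp0
slot 5 (ALU): stall FU — free A0,Mu1,Ld2,B0 rp2 wp0

issued = [0, 1, 2]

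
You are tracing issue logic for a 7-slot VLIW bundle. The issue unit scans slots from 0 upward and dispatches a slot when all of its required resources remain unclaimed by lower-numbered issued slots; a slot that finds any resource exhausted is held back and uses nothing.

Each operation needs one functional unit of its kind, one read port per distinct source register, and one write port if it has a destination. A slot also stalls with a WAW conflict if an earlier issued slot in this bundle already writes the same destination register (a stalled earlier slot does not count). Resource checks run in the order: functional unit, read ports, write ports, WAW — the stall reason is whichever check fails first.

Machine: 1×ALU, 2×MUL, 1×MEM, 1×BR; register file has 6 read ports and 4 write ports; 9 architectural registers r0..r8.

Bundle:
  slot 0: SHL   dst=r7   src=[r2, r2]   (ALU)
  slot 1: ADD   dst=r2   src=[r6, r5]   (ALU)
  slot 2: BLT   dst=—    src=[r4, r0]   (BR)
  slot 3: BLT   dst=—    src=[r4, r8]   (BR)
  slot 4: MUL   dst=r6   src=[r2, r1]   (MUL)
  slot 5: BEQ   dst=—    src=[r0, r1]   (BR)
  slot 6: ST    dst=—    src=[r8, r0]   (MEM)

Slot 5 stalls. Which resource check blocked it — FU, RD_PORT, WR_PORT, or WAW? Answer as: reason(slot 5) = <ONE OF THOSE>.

  0. ALU→r7 ⇒ go  {0A/2Mu/1Ld/1B | 5r 3w}
  1. ALU→r2 ⇒ no(FU)  {0A/2Mu/1Ld/1B | 5r 3w}
  2. BR ⇒ go  {0A/2Mu/1Ld/0B | 3r 3w}
  3. BR ⇒ no(FU)  {0A/2Mu/1Ld/0B | 3r 3w}
  4. MUL→r6 ⇒ go  {0A/1Mu/1Ld/0B | 1r 2w}
  5. BR ⇒ no(FU)  {0A/1Mu/1Ld/0B | 1r 2w}
  6. MEM ⇒ no(RD_PORT)  {0A/1Mu/1Ld/0B | 1r 2w}

reason(slot 5) = FU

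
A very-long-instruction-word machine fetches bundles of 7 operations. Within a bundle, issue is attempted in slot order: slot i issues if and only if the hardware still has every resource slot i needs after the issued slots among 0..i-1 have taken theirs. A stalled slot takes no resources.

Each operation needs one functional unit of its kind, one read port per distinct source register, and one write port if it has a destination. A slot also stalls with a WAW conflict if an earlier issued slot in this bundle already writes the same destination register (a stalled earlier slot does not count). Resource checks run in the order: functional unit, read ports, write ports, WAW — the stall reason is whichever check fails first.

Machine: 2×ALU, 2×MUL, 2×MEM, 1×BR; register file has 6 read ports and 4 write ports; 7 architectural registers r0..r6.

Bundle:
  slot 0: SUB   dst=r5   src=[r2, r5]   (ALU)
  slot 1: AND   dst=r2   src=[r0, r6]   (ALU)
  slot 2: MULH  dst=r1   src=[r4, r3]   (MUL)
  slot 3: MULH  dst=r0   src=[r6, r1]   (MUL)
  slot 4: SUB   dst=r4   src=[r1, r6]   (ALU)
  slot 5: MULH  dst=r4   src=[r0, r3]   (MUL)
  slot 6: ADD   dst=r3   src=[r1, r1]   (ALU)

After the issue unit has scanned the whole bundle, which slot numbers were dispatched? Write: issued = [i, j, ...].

(0) want 1×ALU +2rd +1wr — yes → AL1|MU2|ME2|BR1|rd4|wr3
(1) want 1×ALU +2rd +1wr — yes → AL0|MU2|ME2|BR1|rd2|wr2
(2) want 1×MUL +2rd +1wr — yes → AL0|MU1|ME2|BR1|rd0|wr1
(3) want 1×MUL +2rd +1wr — RD_PORT → AL0|MU1|ME2|BR1|rd0|wr1
(4) want 1×ALU +2rd +1wr — FU → AL0|MU1|ME2|BR1|rd0|wr1
(5) want 1×MUL +2rd +1wr — RD_PORT → AL0|MU1|ME2|BR1|rd0|wr1
(6) want 1×ALU +1rd +1wr — FU → AL0|MU1|ME2|BR1|rd0|wr1

issued = [0, 1, 2]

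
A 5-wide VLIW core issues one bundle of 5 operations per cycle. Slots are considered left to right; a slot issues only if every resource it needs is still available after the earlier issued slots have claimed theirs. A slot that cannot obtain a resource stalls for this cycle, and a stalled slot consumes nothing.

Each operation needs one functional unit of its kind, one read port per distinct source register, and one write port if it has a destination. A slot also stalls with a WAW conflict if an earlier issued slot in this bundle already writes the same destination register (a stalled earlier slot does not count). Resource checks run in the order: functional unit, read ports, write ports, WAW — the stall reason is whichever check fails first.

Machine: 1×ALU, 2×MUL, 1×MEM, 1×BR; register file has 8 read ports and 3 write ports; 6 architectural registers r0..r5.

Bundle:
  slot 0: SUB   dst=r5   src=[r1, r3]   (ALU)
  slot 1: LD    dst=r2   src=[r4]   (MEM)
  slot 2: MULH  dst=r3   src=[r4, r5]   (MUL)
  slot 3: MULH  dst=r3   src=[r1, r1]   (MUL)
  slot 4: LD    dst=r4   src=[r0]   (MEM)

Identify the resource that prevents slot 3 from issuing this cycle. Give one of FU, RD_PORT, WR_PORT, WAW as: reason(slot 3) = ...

reason(slot 3) = WR_PORT

#0 ALU src=r1,r3 dispatched  <A:0 Mu:2 Ld:1 B:1 rd:6 wr:2>
#1 MEM src=r4 dispatched  <A:0 Mu:2 Ld:0 B:1 rd:5 wr:1>
#2 MUL src=r4,r5 dispatched  <A:0 Mu:1 Ld:0 B:1 rd:3 wr:0>
#3 MUL src=r1,r1 held:WR_PORT  <A:0 Mu:1 Ld:0 B:1 rd:3 wr:0>
#4 MEM src=r0 held:FU  <A:0 Mu:1 Ld:0 B:1 rd:3 wr:0>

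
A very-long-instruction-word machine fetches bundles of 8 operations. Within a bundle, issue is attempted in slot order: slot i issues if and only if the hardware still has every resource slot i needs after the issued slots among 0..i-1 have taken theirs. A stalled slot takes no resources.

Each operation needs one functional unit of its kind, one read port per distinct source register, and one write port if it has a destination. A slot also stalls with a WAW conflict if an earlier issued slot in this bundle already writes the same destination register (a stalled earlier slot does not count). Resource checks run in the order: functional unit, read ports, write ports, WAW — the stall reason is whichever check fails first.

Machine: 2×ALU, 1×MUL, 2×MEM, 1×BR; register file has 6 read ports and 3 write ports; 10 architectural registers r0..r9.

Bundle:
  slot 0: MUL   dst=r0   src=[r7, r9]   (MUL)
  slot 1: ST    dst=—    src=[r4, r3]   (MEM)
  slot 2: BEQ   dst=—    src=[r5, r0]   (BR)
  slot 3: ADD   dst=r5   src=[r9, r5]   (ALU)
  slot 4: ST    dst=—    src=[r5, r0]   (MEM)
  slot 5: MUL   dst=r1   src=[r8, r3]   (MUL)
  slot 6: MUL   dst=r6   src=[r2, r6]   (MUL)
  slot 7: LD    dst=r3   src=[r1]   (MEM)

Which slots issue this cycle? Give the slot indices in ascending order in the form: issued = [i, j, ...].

issued = [0, 1, 2]

[0] MUL needs rd=2 wr=1: ok; after: ALU=2 MUL=0 MEM=2 BR=1, R=4, W=2
[1] MEM needs rd=2 wr=0: ok; after: ALU=2 MUL=0 MEM=1 BR=1, R=2, W=2
[2] BR needs rd=2 wr=0: ok; after: ALU=2 MUL=0 MEM=1 BR=0, R=0, W=2
[3] ALU needs rd=2 wr=1: RD_PORT; after: ALU=2 MUL=0 MEM=1 BR=0, R=0, W=2
[4] MEM needs rd=2 wr=0: RD_PORT; after: ALU=2 MUL=0 MEM=1 BR=0, R=0, W=2
[5] MUL needs rd=2 wr=1: FU; after: ALU=2 MUL=0 MEM=1 BR=0, R=0, W=2
[6] MUL needs rd=2 wr=1: FU; after: ALU=2 MUL=0 MEM=1 BR=0, R=0, W=2
[7] MEM needs rd=1 wr=1: RD_PORT; after: ALU=2 MUL=0 MEM=1 BR=0, R=0, W=2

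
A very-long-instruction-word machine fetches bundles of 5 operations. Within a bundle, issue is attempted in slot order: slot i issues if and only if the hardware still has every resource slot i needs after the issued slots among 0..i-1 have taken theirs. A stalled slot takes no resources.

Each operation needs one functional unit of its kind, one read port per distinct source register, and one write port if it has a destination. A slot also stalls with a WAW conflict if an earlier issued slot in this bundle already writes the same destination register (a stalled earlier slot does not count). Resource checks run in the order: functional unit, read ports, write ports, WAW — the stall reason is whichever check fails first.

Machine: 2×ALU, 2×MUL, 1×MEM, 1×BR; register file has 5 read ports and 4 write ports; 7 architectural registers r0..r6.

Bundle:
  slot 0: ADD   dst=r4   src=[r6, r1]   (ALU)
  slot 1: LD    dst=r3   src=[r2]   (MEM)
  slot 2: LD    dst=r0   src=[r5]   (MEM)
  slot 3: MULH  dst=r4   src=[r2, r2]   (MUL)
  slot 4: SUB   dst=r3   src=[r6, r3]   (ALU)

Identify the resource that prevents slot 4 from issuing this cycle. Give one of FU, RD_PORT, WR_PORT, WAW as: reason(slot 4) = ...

(0) want 1×ALU +2rd +1wr — yes → AL1|MU2|ME1|BR1|rd3|wr3
(1) want 1×MEM +1rd +1wr — yes → AL1|MU2|ME0|BR1|rd2|wr2
(2) want 1×MEM +1rd +1wr — FU → AL1|MU2|ME0|BR1|rd2|wr2
(3) want 1×MUL +1rd +1wr — WAW → AL1|MU2|ME0|BR1|rd2|wr2
(4) want 1×ALU +2rd +1wr — WAW → AL1|MU2|ME0|BR1|rd2|wr2

reason(slot 4) = WAW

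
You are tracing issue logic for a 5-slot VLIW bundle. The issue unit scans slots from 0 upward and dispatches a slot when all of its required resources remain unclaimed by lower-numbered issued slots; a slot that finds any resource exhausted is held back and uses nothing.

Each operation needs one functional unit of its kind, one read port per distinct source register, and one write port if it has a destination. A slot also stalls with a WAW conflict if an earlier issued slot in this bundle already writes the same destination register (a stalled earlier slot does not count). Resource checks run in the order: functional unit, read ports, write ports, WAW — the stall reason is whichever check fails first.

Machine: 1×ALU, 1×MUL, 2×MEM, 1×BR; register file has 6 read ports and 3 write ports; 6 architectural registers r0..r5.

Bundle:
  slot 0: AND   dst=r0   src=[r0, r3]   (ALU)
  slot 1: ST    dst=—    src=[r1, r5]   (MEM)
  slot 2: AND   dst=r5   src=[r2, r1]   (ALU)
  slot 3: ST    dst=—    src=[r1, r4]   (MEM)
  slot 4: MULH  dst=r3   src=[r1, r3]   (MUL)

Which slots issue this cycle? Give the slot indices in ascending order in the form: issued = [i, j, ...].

#0 ALU src=r0,r3 dispatched  <A:0 Mu:1 Ld:2 B:1 rd:4 wr:2>
#1 MEM src=r1,r5 dispatched  <A:0 Mu:1 Ld:1 B:1 rd:2 wr:2>
#2 ALU src=r2,r1 held:FU  <A:0 Mu:1 Ld:1 B:1 rd:2 wr:2>
#3 MEM src=r1,r4 dispatched  <A:0 Mu:1 Ld:0 B:1 rd:0 wr:2>
#4 MUL src=r1,r3 held:RD_PORT  <A:0 Mu:1 Ld:0 B:1 rd:0 wr:2>

issued = [0, 1, 3]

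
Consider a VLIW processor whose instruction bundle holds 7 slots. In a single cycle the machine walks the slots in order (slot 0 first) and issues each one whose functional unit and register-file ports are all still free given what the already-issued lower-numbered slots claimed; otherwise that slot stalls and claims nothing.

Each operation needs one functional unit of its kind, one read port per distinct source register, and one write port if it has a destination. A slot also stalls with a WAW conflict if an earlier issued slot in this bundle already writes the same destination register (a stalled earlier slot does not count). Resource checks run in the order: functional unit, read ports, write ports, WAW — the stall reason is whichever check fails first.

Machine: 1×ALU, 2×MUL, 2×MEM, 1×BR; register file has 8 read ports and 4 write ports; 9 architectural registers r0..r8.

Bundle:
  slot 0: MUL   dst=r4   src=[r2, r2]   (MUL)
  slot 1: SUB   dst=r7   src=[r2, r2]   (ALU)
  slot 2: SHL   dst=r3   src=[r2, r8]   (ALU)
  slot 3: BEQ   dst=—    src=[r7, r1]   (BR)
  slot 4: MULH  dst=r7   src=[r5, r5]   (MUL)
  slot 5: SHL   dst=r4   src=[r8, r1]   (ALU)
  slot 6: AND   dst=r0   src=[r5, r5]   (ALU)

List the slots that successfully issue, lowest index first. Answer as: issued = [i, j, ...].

issued = [0, 1, 3]

(0) want 1×MUL +1rd +1wr — yes → AL1|MU1|ME2|BR1|rd7|wr3
(1) want 1×ALU +1rd +1wr — yes → AL0|MU1|ME2|BR1|rd6|wr2
(2) want 1×ALU +2rd +1wr — FU → AL0|MU1|ME2|BR1|rd6|wr2
(3) want 1×BR +2rd +0wr — yes → AL0|MU1|ME2|BR0|rd4|wr2
(4) want 1×MUL +1rd +1wr — WAW → AL0|MU1|ME2|BR0|rd4|wr2
(5) want 1×ALU +2rd +1wr — FU → AL0|MU1|ME2|BR0|rd4|wr2
(6) want 1×ALU +1rd +1wr — FU → AL0|MU1|ME2|BR0|rd4|wr2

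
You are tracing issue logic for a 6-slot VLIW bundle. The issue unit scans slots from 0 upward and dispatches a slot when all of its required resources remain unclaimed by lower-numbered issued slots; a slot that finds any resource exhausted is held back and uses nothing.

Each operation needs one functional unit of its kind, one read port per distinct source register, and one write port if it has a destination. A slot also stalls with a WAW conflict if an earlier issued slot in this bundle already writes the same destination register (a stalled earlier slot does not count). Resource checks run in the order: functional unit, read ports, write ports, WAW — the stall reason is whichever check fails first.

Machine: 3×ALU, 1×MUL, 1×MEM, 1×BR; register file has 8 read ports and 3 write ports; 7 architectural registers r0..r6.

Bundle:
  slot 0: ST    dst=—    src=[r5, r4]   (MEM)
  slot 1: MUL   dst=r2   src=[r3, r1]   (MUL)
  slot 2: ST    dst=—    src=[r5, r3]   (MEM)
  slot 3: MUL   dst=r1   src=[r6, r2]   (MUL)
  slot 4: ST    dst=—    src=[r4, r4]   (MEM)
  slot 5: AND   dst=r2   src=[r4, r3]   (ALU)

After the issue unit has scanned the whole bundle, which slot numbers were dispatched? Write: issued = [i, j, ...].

issued = [0, 1]

  0. MEM ⇒ go  {3A/1Mu/0Ld/1B | 6r 3w}
  1. MUL→r2 ⇒ go  {3A/0Mu/0Ld/1B | 4r 2w}
  2. MEM ⇒ no(FU)  {3A/0Mu/0Ld/1B | 4r 2w}
  3. MUL→r1 ⇒ no(FU)  {3A/0Mu/0Ld/1B | 4r 2w}
  4. MEM ⇒ no(FU)  {3A/0Mu/0Ld/1B | 4r 2w}
  5. ALU→r2 ⇒ no(WAW)  {3A/0Mu/0Ld/1B | 4r 2w}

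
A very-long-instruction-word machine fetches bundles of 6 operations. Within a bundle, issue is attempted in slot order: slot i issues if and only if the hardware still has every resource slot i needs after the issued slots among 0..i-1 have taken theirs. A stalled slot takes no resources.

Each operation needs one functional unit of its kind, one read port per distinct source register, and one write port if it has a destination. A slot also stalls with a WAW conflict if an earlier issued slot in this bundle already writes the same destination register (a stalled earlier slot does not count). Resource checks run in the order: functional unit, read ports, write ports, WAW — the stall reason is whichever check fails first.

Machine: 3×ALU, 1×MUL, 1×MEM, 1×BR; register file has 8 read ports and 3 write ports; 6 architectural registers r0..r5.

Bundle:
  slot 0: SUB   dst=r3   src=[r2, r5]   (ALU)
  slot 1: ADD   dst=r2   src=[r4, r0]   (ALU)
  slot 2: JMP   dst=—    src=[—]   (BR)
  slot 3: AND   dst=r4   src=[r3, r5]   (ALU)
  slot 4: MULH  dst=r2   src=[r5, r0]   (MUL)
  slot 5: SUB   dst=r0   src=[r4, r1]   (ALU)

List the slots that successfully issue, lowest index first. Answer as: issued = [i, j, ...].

issued = [0, 1, 2, 3]

  0. ALU→r3 ⇒ go  {2A/1Mu/1Ld/1B | 6r 2w}
  1. ALU→r2 ⇒ go  {1A/1Mu/1Ld/1B | 4r 1w}
  2. BR ⇒ go  {1A/1Mu/1Ld/0B | 4r 1w}
  3. ALU→r4 ⇒ go  {0A/1Mu/1Ld/0B | 2r 0w}
  4. MUL→r2 ⇒ no(WR_PORT)  {0A/1Mu/1Ld/0B | 2r 0w}
  5. ALU→r0 ⇒ no(FU)  {0A/1Mu/1Ld/0B | 2r 0w}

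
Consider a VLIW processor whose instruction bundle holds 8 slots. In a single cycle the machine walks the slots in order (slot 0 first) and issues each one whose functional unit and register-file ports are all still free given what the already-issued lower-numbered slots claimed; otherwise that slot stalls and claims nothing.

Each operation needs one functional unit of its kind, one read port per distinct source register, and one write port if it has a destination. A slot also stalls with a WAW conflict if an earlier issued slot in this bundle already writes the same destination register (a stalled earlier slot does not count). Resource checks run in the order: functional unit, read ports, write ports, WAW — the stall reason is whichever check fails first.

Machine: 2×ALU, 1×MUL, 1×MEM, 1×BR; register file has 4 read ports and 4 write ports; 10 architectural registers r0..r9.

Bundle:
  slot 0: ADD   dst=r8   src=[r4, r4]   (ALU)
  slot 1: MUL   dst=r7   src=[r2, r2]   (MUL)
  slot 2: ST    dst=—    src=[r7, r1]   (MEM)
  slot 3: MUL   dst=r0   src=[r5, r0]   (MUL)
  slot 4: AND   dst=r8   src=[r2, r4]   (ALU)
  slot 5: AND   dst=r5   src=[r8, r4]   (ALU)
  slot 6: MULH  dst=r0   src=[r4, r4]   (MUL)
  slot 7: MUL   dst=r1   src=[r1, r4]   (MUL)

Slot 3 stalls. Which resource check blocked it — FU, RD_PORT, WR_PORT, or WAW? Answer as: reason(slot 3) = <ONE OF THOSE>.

(0) want 1×ALU +1rd +1wr — yes → AL1|MU1|ME1|BR1|rd3|wr3
(1) want 1×MUL +1rd +1wr — yes → AL1|MU0|ME1|BR1|rd2|wr2
(2) want 1×MEM +2rd +0wr — yes → AL1|MU0|ME0|BR1|rd0|wr2
(3) want 1×MUL +2rd +1wr — FU → AL1|MU0|ME0|BR1|rd0|wr2
(4) want 1×ALU +2rd +1wr — RD_PORT → AL1|MU0|ME0|BR1|rd0|wr2
(5) want 1×ALU +2rd +1wr — RD_PORT → AL1|MU0|ME0|BR1|rd0|wr2
(6) want 1×MUL +1rd +1wr — FU → AL1|MU0|ME0|BR1|rd0|wr2
(7) want 1×MUL +2rd +1wr — FU → AL1|MU0|ME0|BR1|rd0|wr2

reason(slot 3) = FU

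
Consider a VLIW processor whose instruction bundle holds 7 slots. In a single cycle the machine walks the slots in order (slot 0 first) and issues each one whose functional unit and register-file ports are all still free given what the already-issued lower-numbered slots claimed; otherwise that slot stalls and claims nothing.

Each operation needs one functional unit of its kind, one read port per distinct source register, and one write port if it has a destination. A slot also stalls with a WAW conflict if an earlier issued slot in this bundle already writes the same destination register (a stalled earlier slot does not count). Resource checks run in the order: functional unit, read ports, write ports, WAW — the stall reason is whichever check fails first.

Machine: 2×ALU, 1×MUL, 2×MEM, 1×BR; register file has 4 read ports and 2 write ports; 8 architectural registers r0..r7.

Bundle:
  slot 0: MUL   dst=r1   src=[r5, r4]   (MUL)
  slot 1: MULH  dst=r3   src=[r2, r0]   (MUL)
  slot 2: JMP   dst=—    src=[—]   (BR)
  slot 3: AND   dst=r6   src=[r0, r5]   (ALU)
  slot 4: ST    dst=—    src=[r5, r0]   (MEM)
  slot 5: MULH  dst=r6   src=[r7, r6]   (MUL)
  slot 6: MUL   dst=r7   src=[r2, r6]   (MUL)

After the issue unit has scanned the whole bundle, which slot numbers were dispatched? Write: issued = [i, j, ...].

issued = [0, 2, 3]

(0) want 1×MUL +2rd +1wr — yes → AL2|MU0|ME2|BR1|rd2|wr1
(1) want 1×MUL +2rd +1wr — FU → AL2|MU0|ME2|BR1|rd2|wr1
(2) want 1×BR +0rd +0wr — yes → AL2|MU0|ME2|BR0|rd2|wr1
(3) want 1×ALU +2rd +1wr — yes → AL1|MU0|ME2|BR0|rd0|wr0
(4) want 1×MEM +2rd +0wr — RD_PORT → AL1|MU0|ME2|BR0|rd0|wr0
(5) want 1×MUL +2rd +1wr — FU → AL1|MU0|ME2|BR0|rd0|wr0
(6) want 1×MUL +2rd +1wr — FU → AL1|MU0|ME2|BR0|rd0|wr0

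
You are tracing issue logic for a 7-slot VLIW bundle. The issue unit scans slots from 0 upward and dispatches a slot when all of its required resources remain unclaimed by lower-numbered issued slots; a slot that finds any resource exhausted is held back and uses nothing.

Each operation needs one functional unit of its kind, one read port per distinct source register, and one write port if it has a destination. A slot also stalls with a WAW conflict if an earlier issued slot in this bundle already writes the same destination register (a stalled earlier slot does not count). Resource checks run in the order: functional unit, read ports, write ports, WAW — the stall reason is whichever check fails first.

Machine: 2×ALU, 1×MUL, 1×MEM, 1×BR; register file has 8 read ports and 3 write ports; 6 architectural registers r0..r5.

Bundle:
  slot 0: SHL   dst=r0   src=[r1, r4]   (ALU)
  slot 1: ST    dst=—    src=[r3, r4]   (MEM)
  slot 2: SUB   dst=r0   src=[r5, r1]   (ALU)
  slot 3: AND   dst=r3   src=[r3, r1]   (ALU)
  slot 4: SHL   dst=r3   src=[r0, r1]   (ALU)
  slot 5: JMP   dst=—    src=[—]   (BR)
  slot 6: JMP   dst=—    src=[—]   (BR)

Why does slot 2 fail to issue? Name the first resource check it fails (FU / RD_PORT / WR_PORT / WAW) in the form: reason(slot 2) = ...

#0 ALU src=r1,r4 dispatched  <A:1 Mu:1 Ld:1 B:1 rd:6 wr:2>
#1 MEM src=r3,r4 dispatched  <A:1 Mu:1 Ld:0 B:1 rd:4 wr:2>
#2 ALU src=r5,r1 held:WAW  <A:1 Mu:1 Ld:0 B:1 rd:4 wr:2>
#3 ALU src=r3,r1 dispatched  <A:0 Mu:1 Ld:0 B:1 rd:2 wr:1>
#4 ALU src=r0,r1 held:FU  <A:0 Mu:1 Ld:0 B:1 rd:2 wr:1>
#5 BR src=- dispatched  <A:0 Mu:1 Ld:0 B:0 rd:2 wr:1>
#6 BR src=- held:FU  <A:0 Mu:1 Ld:0 B:0 rd:2 wr:1>

reason(slot 2) = WAW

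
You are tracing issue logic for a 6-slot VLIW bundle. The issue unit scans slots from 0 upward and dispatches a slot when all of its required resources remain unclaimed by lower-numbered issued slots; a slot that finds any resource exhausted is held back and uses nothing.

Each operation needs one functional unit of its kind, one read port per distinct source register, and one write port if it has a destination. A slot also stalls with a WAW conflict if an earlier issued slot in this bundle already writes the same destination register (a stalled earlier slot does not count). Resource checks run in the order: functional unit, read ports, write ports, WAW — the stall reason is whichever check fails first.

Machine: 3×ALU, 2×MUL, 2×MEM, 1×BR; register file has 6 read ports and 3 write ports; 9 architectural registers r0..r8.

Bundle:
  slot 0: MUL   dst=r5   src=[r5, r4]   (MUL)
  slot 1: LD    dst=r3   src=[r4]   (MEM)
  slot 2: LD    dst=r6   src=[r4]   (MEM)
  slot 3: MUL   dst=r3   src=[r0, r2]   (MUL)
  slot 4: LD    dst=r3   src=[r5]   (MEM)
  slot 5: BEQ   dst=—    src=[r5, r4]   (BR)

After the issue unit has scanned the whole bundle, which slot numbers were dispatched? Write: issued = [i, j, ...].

issued = [0, 1, 2, 5]

slot 0 (MUL): ISSUE — free A3,Mu1,Ld2,B1 rp4 wp2
slot 1 (MEM): ISSUE — free A3,Mu1,Ld1,B1 rp3 wp1
slot 2 (MEM): ISSUE — free A3,Mu1,Ld0,B1 rp2 wp0
slot 3 (MUL): stall WR_PORT — free A3,Mu1,Ld0,B1 rp2 wp0
slot 4 (MEM): stall FU — free A3,Mu1,Ld0,B1 rp2 wp0
slot 5 (BR): ISSUE — free A3,Mu1,Ld0,B0 rp0 wp0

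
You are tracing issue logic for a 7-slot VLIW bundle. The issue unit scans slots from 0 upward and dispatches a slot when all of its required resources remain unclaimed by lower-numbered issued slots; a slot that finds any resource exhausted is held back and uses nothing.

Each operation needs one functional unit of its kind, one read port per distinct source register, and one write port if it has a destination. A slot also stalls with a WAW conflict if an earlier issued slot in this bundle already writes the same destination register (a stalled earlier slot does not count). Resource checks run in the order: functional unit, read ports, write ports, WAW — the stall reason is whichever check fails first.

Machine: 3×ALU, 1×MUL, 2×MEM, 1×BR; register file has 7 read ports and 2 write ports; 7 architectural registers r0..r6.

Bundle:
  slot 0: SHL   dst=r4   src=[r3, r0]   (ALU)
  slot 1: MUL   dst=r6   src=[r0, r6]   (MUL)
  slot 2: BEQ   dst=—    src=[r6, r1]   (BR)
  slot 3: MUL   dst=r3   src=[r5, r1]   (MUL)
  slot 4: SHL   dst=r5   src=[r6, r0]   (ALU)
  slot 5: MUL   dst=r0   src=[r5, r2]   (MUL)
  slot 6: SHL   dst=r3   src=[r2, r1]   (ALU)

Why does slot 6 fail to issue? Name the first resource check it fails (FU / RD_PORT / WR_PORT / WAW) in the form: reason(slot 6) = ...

  0. ALU→r4 ⇒ go  {2A/1Mu/2Ld/1B | 5r 1w}
  1. MUL→r6 ⇒ go  {2A/0Mu/2Ld/1B | 3r 0w}
  2. BR ⇒ go  {2A/0Mu/2Ld/0B | 1r 0w}
  3. MUL→r3 ⇒ no(FU)  {2A/0Mu/2Ld/0B | 1r 0w}
  4. ALU→r5 ⇒ no(RD_PORT)  {2A/0Mu/2Ld/0B | 1r 0w}
  5. MUL→r0 ⇒ no(FU)  {2A/0Mu/2Ld/0B | 1r 0w}
  6. ALU→r3 ⇒ no(RD_PORT)  {2A/0Mu/2Ld/0B | 1r 0w}

reason(slot 6) = RD_PORT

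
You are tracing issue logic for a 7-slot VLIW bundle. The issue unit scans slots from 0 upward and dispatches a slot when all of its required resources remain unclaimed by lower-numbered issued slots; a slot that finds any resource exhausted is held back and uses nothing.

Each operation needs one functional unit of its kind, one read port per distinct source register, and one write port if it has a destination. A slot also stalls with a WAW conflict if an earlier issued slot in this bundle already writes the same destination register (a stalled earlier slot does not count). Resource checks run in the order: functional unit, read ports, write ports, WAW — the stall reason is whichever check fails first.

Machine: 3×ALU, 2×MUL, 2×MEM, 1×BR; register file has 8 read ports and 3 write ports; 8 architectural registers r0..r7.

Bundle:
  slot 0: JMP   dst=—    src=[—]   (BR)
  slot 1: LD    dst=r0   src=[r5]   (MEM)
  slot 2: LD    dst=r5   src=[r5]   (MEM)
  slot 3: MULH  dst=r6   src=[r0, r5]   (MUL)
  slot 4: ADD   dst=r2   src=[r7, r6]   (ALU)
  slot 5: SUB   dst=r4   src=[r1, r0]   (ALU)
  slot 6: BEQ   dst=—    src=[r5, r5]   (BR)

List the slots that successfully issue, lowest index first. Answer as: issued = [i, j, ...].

  0. BR ⇒ go  {3A/2Mu/2Ld/0B | 8r 3w}
  1. MEM→r0 ⇒ go  {3A/2Mu/1Ld/0B | 7r 2w}
  2. MEM→r5 ⇒ go  {3A/2Mu/0Ld/0B | 6r 1w}
  3. MUL→r6 ⇒ go  {3A/1Mu/0Ld/0B | 4r 0w}
  4. ALU→r2 ⇒ no(WR_PORT)  {3A/1Mu/0Ld/0B | 4r 0w}
  5. ALU→r4 ⇒ no(WR_PORT)  {3A/1Mu/0Ld/0B | 4r 0w}
  6. BR ⇒ no(FU)  {3A/1Mu/0Ld/0B | 4r 0w}

issued = [0, 1, 2, 3]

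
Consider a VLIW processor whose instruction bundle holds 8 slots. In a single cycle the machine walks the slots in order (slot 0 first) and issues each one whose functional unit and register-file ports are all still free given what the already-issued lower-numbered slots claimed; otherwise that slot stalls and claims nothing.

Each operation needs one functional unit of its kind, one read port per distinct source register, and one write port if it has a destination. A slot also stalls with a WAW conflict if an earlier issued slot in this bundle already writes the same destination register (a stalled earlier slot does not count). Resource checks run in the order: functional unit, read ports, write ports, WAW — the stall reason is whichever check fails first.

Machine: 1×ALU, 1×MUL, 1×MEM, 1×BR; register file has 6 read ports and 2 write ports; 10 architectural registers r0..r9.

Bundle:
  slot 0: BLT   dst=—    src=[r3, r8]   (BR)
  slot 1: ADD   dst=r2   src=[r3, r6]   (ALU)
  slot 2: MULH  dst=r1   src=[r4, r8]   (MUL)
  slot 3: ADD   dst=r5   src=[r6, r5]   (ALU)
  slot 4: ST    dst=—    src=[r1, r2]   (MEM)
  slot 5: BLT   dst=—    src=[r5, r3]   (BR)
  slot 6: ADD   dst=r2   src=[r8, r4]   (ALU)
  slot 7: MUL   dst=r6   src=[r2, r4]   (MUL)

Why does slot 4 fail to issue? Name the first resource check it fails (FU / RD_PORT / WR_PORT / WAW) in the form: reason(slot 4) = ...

reason(slot 4) = RD_PORT

(0) want 1×BR +2rd +0wr — yes → AL1|MU1|ME1|BR0|rd4|wr2
(1) want 1×ALU +2rd +1wr — yes → AL0|MU1|ME1|BR0|rd2|wr1
(2) want 1×MUL +2rd +1wr — yes → AL0|MU0|ME1|BR0|rd0|wr0
(3) want 1×ALU +2rd +1wr — FU → AL0|MU0|ME1|BR0|rd0|wr0
(4) want 1×MEM +2rd +0wr — RD_PORT → AL0|MU0|ME1|BR0|rd0|wr0
(5) want 1×BR +2rd +0wr — FU → AL0|MU0|ME1|BR0|rd0|wr0
(6) want 1×ALU +2rd +1wr — FU → AL0|MU0|ME1|BR0|rd0|wr0
(7) want 1×MUL +2rd +1wr — FU → AL0|MU0|ME1|BR0|rd0|wr0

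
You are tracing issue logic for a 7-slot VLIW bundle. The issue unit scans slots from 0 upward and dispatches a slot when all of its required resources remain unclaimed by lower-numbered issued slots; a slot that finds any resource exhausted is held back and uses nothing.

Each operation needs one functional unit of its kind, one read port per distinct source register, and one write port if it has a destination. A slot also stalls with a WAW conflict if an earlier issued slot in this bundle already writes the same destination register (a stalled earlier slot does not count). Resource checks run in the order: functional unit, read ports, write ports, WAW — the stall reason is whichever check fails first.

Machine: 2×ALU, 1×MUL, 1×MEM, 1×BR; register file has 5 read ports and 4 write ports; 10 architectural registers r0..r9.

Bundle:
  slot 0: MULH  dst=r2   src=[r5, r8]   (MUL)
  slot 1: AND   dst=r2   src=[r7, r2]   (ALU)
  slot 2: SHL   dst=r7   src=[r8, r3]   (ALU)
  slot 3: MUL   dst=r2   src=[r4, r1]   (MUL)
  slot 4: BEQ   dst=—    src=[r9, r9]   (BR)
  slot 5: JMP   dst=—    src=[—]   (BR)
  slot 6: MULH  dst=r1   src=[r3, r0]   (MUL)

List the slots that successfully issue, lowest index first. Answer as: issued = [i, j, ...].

issued = [0, 2, 4]

slot 0 (MUL): ISSUE — free A2,Mu0,Ld1,B1 rp3 wp3
slot 1 (ALU): stall WAW — free A2,Mu0,Ld1,B1 rp3 wp3
slot 2 (ALU): ISSUE — free A1,Mu0,Ld1,B1 rp1 wp2
slot 3 (MUL): stall FU — free A1,Mu0,Ld1,B1 rp1 wp2
slot 4 (BR): ISSUE — free A1,Mu0,Ld1,B0 rp0 wp2
slot 5 (BR): stall FU — free A1,Mu0,Ld1,B0 rp0 wp2
slot 6 (MUL): stall FU — free A1,Mu0,Ld1,B0 rp0 wp2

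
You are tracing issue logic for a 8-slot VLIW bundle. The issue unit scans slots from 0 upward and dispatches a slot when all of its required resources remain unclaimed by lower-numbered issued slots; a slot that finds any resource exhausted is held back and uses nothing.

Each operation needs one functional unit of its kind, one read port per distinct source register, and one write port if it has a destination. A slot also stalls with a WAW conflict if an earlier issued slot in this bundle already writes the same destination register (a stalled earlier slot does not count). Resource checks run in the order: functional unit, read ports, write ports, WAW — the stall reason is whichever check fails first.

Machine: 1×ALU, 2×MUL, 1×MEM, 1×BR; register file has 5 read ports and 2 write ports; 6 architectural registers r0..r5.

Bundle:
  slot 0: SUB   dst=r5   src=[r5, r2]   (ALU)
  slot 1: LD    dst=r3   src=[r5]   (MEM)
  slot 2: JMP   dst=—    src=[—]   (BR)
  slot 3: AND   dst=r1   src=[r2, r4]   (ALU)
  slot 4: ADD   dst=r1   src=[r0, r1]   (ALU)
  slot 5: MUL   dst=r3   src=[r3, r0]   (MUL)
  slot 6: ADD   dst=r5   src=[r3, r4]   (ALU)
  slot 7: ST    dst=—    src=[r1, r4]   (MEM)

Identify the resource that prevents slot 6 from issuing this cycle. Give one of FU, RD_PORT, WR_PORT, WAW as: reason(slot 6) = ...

reason(slot 6) = FU

slot 0 (ALU): ISSUE — free A0,Mu2,Ld1,B1 rp3 wp1
slot 1 (MEM): ISSUE — free A0,Mu2,Ld0,B1 rp2 wp0
slot 2 (BR): ISSUE — free A0,Mu2,Ld0,B0 rp2 wp0
slot 3 (ALU): stall FU — free A0,Mu2,Ld0,B0 rp2 wp0
slot 4 (ALU): stall FU — free A0,Mu2,Ld0,B0 rp2 wp0
slot 5 (MUL): stall WR_PORT — free A0,Mu2,Ld0,B0 rp2 wp0
slot 6 (ALU): stall FU — free A0,Mu2,Ld0,B0 rp2 wp0
slot 7 (MEM): stall FU — free A0,Mu2,Ld0,B0 rp2 wp0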